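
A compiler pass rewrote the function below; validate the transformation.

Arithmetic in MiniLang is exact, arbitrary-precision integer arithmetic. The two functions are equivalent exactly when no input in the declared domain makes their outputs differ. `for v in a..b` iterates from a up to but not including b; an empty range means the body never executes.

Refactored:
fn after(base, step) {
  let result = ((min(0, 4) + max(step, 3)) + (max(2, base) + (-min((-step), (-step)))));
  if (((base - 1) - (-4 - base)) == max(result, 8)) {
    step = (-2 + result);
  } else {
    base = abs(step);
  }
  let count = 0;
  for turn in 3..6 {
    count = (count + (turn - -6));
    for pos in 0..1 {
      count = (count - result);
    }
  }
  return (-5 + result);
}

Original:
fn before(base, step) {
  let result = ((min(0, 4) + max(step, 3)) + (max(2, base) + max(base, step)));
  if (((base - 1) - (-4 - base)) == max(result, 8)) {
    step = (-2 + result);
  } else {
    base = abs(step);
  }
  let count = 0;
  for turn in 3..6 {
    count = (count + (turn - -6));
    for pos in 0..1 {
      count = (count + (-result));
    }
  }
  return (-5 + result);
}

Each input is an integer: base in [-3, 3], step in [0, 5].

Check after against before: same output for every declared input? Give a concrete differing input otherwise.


Try base=1, step=0.
before: result becomes 6; next (((base - 1) - (-4 - base)) == max(result, 8)) evaluates to false; next base becomes 0; next count becomes 0; next at turn=3:; next count becomes 9; next at pos=0:; next count becomes 3; next at turn=4:; next count becomes 13; next at pos=0:; next count becomes 7; next at turn=5:; next count becomes 18; next at pos=0:; next count becomes 12; next final value 1
after: result becomes 5; next (((base - 1) - (-4 - base)) == max(result, 8)) evaluates to false; next base becomes 0; next count becomes 0; next at turn=3:; next count becomes 9; next at pos=0:; next count becomes 4; next at turn=4:; next count becomes 14; next at pos=0:; next count becomes 9; next at turn=5:; next count becomes 20; next at pos=0:; next count becomes 15; next final value 0
1 vs 0 — the two versions disagree here.
verdict: not equivalent; witness: base=1, step=0


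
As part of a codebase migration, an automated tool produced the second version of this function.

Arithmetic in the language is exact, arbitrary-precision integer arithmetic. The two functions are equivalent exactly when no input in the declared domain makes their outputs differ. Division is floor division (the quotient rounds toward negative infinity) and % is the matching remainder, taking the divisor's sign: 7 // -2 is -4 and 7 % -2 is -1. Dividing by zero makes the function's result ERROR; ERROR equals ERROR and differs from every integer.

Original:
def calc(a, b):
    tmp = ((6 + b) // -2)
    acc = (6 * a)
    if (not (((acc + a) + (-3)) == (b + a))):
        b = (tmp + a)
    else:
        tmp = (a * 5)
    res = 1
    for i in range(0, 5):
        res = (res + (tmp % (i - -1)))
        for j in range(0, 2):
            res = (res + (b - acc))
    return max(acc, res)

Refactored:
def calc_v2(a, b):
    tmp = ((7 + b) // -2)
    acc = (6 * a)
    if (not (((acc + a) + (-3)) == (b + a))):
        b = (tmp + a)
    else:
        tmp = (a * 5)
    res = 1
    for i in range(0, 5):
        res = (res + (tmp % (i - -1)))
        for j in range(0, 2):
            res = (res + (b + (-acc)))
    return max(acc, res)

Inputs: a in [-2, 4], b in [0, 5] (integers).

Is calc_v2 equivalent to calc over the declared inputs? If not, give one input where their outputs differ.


There is a counterexample at a=-2, b=0: 75 on one side, 64 on the other.
calc: tmp=-3, then acc=-12, then (not (((acc + a) + (-3)) == (b + a))) is true, then b=-5, then res=1, then (i=0), then res=1, then (j=0), then res=8, then (j=1), then res=15, then (i=1), then res=16, then (j=0), then res=23, then (j=1), then res=30, then (i=2), then res=30, then (j=0), then res=37, then (j=1), then res=44, then (i=3), then res=45, then (j=0), then res=52, then (j=1), then res=59, then (i=4), then res=61, then (j=0), then res=68, then (j=1), then res=75, then returns 75
calc_v2: tmp=-4, then acc=-12, then (not (((acc + a) + (-3)) == (b + a))) is true, then b=-6, then res=1, then (i=0), then res=1, then (j=0), then res=7, then (j=1), then res=13, then (i=1), then res=13, then (j=0), then res=19, then (j=1), then res=25, then (i=2), then res=27, then (j=0), then res=33, then (j=1), then res=39, then (i=3), then res=39, then (j=0), then res=45, then (j=1), then res=51, then (i=4), then res=52, then (j=0), then res=58, then (j=1), then res=64, then returns 64
verdict: not equivalent; witness: a=-2, b=0


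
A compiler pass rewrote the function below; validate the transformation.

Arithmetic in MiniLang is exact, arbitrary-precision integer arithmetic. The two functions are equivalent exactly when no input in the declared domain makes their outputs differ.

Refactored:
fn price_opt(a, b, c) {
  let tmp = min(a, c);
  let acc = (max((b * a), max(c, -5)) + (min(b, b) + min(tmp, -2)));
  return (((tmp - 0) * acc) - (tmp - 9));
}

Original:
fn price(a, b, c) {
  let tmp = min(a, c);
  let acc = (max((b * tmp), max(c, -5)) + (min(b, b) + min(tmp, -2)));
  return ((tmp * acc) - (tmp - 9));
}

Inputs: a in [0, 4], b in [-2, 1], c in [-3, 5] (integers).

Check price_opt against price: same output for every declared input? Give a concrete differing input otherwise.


Consider the input a=0, b=-2, c=-3.
price: tmp := -3 | acc := 1 | result 9
price_opt: tmp := -3 | acc := -5 | result 27
9 against 27: the behavior changed.
verdict: not equivalent; witness: a=0, b=-2, c=-3


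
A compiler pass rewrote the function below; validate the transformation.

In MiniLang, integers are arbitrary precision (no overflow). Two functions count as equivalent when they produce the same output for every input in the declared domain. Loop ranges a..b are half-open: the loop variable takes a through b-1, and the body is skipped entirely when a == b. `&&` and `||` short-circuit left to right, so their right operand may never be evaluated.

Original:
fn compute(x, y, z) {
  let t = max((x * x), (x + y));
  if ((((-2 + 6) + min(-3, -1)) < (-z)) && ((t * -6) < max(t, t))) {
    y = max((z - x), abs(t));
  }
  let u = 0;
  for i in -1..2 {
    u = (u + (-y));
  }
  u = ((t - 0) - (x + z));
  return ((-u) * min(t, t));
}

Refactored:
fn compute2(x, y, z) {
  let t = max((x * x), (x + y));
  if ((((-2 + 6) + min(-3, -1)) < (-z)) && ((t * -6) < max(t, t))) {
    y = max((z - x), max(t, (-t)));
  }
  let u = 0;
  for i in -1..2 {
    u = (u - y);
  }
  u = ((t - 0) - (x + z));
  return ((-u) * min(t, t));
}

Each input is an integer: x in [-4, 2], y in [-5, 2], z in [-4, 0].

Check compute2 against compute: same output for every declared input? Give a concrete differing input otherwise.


Behavior is preserved: although arithmetic usage differs; min/max/abs usage differs, the outputs never diverge.
Spot check at x=-2, y=-5, z=-3 — compute: t := 4 | ((((-2 + 6) + min(-3, -1)) < (-z)) && ((t * -6) < max(t, t))): true | y := 4 | u := 0 | iter i=-1: | u := -4 | iter i=0: | u := -8 | iter i=1: | u := -12 | u := 9 | result -36. compute2: t := 4 | ((((-2 + 6) + min(-3, -1)) < (-z)) && ((t * -6) < max(t, t))): true | y := 4 | u := 0 | iter i=-1: | u := -4 | iter i=0: | u := -8 | iter i=1: | u := -12 | u := 9 | result -36. Both give -36.
An exhaustive pass over the 280 declared inputs shows identical outputs.
verdict: equivalent


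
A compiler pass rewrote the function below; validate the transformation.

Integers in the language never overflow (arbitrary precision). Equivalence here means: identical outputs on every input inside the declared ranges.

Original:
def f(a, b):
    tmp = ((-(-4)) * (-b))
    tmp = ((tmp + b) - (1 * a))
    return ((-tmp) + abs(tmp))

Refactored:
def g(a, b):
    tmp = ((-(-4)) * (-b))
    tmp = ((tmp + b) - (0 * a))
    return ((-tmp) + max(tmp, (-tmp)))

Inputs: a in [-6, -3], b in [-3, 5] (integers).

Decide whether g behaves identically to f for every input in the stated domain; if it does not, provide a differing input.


The rewrite breaks on a=-6, b=1, where the results are 0 and 6.
f: tmp becomes -4; next tmp becomes 3; next final value 0
g: tmp becomes -4; next tmp becomes -3; next final value 6
verdict: not equivalent; witness: a=-6, b=1


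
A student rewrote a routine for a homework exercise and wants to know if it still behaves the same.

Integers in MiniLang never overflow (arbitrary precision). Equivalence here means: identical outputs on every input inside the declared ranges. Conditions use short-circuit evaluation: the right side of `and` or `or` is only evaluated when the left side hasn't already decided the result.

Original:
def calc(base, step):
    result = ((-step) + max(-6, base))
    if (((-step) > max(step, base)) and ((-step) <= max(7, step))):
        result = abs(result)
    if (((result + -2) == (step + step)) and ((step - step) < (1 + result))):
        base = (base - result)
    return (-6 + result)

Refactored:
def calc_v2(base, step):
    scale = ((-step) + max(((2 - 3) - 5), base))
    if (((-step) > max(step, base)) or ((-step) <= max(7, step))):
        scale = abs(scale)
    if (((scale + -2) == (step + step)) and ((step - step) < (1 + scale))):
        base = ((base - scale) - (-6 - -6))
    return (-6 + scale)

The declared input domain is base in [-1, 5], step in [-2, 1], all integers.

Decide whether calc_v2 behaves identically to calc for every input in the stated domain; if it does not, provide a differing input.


Try base=-1, step=0.
calc: result = -1; (((-step) > max(step, base)) and ((-step) <= max(7, step))) -> false; (((result + -2) == (step + step)) and ((step - step) < (1 + result))) -> false; return -7
calc_v2: scale = -1; (((-step) > max(step, base)) or ((-step) <= max(7, step))) -> true; scale = 1; (((scale + -2) == (step + step)) and ((step - step) < (1 + scale))) -> false; return -5
-7 != -5, so the rewrite changes behavior.
verdict: not equivalent; witness: base=-1, step=0


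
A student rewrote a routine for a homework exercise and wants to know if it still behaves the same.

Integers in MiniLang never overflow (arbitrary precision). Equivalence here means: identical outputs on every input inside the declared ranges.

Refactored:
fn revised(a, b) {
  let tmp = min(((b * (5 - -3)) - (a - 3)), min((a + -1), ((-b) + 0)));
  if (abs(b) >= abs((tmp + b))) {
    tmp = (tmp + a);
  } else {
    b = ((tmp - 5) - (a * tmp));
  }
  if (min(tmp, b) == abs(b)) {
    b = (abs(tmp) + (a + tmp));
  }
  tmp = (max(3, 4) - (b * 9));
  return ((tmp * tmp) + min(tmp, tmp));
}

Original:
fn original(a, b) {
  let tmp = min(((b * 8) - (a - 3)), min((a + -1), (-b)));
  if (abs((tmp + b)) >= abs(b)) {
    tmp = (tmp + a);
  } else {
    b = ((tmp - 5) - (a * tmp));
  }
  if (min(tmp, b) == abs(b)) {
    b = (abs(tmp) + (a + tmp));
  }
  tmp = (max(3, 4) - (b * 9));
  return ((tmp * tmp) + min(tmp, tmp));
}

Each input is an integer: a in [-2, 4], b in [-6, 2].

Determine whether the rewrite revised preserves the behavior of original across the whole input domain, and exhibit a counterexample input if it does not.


There is a counterexample at a=-2, b=-6: 3422 on one side, 1465310 on the other.
original: tmp = -43; (abs((tmp + b)) >= abs(b)) -> true; tmp = -45; (min(tmp, b) == abs(b)) -> false; tmp = 58; return 3422
revised: tmp = -43; (abs(b) >= abs((tmp + b))) -> false; b = -134; (min(tmp, b) == abs(b)) -> false; tmp = 1210; return 1465310
verdict: not equivalent; witness: a=-2, b=-6


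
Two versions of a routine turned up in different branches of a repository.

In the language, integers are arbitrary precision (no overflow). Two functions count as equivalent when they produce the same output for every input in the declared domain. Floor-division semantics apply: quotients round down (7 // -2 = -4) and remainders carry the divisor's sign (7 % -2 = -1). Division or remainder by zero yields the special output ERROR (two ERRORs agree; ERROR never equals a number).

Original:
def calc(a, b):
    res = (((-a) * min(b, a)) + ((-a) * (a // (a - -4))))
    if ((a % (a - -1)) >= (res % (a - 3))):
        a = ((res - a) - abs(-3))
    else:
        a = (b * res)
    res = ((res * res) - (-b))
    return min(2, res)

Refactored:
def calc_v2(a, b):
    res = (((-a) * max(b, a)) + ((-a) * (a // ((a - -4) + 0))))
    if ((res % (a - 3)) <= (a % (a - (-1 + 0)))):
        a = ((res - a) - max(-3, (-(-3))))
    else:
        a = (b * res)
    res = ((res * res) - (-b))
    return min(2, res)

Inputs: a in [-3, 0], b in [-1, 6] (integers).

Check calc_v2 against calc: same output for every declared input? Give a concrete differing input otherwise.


Not equivalent: a=-2, b=1 separates them (2 vs 1).
calc: res := -6 | ((a % (a - -1)) >= (res % (a - 3))): true | a := -7 | res := 37 | result 2
calc_v2: res := 0 | ((res % (a - 3)) <= (a % (a - (-1 + 0)))): true | a := -1 | res := 1 | result 1
verdict: not equivalent; witness: a=-2, b=1


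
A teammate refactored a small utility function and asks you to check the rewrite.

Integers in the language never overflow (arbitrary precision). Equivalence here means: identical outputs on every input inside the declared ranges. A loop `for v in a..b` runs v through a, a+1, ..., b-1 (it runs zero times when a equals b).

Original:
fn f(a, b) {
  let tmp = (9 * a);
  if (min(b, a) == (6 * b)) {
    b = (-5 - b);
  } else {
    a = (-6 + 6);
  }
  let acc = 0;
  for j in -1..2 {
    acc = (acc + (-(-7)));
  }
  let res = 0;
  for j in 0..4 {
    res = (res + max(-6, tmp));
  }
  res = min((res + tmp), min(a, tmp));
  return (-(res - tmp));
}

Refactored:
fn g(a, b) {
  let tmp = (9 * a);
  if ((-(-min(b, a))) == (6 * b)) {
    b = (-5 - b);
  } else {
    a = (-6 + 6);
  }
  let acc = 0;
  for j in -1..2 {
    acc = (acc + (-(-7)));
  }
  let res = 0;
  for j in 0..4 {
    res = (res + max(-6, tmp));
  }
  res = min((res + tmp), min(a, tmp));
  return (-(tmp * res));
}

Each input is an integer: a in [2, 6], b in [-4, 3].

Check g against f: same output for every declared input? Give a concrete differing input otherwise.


Input a=2, b=-4: 18 from f versus 0 from g.
verdict: not equivalent; witness: a=2, b=-4


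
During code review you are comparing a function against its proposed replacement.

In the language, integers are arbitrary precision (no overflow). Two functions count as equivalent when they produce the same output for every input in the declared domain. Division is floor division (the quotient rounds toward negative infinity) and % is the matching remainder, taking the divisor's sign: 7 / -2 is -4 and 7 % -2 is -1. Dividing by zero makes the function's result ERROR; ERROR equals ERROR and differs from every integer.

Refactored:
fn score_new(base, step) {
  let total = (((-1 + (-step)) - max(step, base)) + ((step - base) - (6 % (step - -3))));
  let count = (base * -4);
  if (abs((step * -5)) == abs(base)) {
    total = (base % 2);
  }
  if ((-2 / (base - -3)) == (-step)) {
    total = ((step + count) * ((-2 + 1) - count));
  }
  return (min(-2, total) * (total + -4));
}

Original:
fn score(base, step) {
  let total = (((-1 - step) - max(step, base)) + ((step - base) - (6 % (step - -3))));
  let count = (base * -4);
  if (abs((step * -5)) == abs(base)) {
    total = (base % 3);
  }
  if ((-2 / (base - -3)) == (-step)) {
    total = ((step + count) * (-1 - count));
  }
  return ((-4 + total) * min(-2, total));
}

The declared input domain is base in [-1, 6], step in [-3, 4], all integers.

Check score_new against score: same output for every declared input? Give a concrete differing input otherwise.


There is a counterexample at base=5, step=-1: 4 on one side, 6 on the other.
score: total=-11, then count=-20, then (abs((step * -5)) == abs(base)) is true, then total=2, then ((-2 / (base - -3)) == (-step)) is false, then returns 4
score_new: total=-11, then count=-20, then (abs((step * -5)) == abs(base)) is true, then total=1, then ((-2 / (base - -3)) == (-step)) is false, then returns 6
verdict: not equivalent; witness: base=5, step=-1


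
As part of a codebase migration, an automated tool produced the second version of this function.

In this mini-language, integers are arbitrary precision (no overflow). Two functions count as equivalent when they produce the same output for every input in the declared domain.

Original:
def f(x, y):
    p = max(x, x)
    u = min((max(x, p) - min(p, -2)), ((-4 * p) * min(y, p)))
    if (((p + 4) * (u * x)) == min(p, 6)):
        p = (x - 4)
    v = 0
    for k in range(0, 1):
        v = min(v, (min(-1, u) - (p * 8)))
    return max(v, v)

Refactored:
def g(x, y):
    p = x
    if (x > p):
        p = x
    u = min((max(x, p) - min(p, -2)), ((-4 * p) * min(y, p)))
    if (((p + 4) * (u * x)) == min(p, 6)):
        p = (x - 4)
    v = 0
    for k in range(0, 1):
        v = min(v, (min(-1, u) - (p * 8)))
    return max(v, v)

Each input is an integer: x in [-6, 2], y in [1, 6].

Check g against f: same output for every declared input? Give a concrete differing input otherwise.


Reading the diff, among the changes: branching structure differs, and comparison usage differs, and min/max/abs usage differs, and statement counts differ.
Spot check at x=-2, y=3 — f: p = -2; u = -16; (((p + 4) * (u * x)) == min(p, 6)) -> false; v = 0; [k=0]; v = 0; return 0. g: p = -2; (x > p) -> false; u = -16; (((p + 4) * (u * x)) == min(p, 6)) -> false; v = 0; [k=0]; v = 0; return 0. Both give 0.
An exhaustive pass over the 54 declared inputs shows identical outputs.
verdict: equivalent


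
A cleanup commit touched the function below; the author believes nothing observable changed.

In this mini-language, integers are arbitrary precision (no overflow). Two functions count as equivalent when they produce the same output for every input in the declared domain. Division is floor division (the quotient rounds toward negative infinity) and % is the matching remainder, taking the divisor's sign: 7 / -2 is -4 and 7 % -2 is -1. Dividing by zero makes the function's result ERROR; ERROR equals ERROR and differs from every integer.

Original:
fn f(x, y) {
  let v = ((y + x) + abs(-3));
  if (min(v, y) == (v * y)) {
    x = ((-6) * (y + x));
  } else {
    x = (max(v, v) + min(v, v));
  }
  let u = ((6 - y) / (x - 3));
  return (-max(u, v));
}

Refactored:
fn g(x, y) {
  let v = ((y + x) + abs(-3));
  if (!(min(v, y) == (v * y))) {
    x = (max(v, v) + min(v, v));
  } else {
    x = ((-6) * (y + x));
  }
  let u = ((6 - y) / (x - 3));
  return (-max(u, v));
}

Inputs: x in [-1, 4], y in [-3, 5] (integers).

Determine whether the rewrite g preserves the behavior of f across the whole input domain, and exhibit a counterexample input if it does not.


Changes here: boolean connective usage differs; the full 54-point sweep finds no disagreement.
verdict: equivalent


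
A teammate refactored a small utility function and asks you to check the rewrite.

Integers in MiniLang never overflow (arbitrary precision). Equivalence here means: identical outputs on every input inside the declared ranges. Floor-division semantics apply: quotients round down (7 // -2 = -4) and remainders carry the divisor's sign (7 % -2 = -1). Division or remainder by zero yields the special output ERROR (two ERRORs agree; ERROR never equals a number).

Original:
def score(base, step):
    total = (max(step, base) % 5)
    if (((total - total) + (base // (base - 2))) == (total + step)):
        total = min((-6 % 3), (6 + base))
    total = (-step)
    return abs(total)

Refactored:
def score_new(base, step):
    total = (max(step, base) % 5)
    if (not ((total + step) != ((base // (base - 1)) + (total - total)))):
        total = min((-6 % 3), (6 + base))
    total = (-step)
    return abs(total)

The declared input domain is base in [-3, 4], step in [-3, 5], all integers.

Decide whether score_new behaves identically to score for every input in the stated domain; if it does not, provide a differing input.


These are not equivalent — on base=1, step=-3 the outputs split (3 vs ERROR).
score: total=1, then (((total - total) + (base // (base - 2))) == (total + step)) is false, then total=3, then returns 3
score_new: total=1, then a zero divisor aborts: ERROR
verdict: not equivalent; witness: base=1, step=-3


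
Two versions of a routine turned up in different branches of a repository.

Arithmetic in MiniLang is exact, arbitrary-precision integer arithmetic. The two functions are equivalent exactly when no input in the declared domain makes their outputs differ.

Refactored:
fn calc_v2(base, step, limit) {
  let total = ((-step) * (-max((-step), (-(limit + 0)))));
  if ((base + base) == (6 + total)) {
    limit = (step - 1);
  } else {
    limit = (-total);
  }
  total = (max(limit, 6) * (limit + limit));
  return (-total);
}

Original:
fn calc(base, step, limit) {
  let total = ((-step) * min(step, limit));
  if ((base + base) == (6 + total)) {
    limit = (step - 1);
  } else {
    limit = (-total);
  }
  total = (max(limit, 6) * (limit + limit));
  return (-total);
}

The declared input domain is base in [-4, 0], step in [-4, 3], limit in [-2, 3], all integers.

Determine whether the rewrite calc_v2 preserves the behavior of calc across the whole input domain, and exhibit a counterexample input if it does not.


Equivalent — the differences include constant usage differs, plus min/max/abs usage differs, plus arithmetic usage differs, yet no declared input distinguishes the two.
Spot check at base=-3, step=-2, limit=3 — calc: total=-4, then ((base + base) == (6 + total)) is false, then limit=4, then total=48, then returns -48. calc_v2: total=-4, then ((base + base) == (6 + total)) is false, then limit=4, then total=48, then returns -48. Both give -48.
Every one of the 240 inputs gives matching results.
verdict: equivalent


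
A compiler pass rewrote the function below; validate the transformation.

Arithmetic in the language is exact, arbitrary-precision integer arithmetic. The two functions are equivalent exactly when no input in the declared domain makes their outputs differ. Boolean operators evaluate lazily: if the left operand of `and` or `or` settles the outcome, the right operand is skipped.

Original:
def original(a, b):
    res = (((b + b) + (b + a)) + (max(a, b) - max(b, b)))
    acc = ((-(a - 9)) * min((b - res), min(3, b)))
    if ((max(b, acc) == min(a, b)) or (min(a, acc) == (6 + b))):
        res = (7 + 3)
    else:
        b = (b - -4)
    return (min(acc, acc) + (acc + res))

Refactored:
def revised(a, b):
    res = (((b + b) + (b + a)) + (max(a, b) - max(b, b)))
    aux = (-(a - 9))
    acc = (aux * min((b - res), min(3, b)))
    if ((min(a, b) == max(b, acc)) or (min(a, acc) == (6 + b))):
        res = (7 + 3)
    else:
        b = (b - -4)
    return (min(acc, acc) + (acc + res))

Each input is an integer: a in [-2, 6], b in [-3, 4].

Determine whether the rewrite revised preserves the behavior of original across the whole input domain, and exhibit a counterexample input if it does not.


The two versions differ — the changes include statement counts differ, plus local variable names differ.
As a probe, take a=1, b=-1: original runs res = 0; acc = -8; ((max(b, acc) == min(a, b)) or (min(a, acc) == (6 + b))) -> true; res = 10; return -6; revised runs res = 0; aux = 8; acc = -8; ((min(a, b) == max(b, acc)) or (min(a, acc) == (6 + b))) -> true; res = 10; return -6; both end at -6.
An exhaustive pass over the 72 declared inputs shows identical outputs.
verdict: equivalent


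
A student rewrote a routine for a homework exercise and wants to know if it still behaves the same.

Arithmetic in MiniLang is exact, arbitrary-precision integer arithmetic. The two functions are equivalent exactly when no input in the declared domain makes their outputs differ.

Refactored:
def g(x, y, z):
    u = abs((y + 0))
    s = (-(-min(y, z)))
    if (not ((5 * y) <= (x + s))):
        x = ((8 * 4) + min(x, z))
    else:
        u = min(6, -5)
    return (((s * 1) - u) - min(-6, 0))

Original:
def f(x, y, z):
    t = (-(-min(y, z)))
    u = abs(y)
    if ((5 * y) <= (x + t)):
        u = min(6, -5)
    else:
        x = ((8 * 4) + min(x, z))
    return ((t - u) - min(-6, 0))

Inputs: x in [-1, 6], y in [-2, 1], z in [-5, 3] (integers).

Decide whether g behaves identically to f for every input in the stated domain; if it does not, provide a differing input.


Changes here: arithmetic usage differs, and constant usage differs, and local variable names differ, and boolean connective usage differs; the full 288-point sweep finds no disagreement.
verdict: equivalent


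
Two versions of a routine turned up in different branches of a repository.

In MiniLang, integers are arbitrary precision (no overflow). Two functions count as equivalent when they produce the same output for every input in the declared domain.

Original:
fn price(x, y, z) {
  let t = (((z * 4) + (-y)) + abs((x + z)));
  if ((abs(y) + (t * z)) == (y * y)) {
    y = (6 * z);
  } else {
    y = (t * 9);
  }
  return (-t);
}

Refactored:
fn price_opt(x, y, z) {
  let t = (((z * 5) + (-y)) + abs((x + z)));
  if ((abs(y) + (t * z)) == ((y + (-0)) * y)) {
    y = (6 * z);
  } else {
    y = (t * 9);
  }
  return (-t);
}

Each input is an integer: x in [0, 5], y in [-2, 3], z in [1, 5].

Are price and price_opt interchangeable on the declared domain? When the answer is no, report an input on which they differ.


x=0, y=-2, z=1 yields -7 from price but -8 from price_opt.
verdict: not equivalent; witness: x=0, y=-2, z=1


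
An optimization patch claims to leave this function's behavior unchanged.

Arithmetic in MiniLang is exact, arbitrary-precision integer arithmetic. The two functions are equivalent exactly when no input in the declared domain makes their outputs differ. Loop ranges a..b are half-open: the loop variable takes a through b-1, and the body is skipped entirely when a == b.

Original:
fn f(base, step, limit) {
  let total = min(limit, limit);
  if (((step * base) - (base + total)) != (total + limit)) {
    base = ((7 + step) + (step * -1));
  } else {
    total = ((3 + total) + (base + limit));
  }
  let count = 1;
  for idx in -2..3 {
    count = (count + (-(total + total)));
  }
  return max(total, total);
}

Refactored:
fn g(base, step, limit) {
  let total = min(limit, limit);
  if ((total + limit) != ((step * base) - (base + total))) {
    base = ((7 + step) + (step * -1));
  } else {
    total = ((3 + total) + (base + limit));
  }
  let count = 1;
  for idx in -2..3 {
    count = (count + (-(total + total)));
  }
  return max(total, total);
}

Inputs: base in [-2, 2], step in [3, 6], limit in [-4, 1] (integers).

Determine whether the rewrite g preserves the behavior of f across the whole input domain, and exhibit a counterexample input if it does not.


The two versions differ — the changes include same computation, different form.
Tracing base=-1, step=6, limit=0: f: total := 0 | (((step * base) - (base + total)) != (total + limit)): true | base := 7 | count := 1 | iter idx=-2: | count := 1 | iter idx=-1: | count := 1 | iter idx=0: | count := 1 | iter idx=1: | count := 1 | iter idx=2: | count := 1 | result 0 | g: total := 0 | ((total + limit) != ((step * base) - (base + total))): true | base := 7 | count := 1 | iter idx=-2: | count := 1 | iter idx=-1: | count := 1 | iter idx=0: | count := 1 | iter idx=1: | count := 1 | iter idx=2: | count := 1 | result 0 — matching result 0.
Sweeping the whole domain (120 inputs) finds no disagreement.
verdict: equivalent


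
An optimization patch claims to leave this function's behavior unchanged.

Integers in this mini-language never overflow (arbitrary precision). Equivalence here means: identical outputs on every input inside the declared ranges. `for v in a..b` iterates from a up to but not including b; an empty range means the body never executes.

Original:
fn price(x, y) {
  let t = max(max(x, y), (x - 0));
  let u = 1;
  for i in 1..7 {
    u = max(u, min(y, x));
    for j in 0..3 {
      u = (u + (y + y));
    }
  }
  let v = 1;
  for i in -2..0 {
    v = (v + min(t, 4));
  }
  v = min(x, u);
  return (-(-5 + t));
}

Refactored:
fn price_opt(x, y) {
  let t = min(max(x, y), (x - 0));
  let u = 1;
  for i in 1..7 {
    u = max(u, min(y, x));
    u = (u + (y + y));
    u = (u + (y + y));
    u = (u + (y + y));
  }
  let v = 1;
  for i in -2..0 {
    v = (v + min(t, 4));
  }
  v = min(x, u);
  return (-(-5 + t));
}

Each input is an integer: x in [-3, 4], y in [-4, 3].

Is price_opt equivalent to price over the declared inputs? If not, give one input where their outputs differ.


Take x=-3, y=-2.
price: t := -2 | u := 1 | iter i=1: | u := 1 | iter j=0: | u := -3 | iter j=1: | u := -7 | iter j=2: | u := -11 | iter i=2: | u := -3 | iter j=0: | u := -7 | iter j=1: | u := -11 | iter j=2: | u := -15 | iter i=3: | u := -3 | iter j=0: | u := -7 | iter j=1: | u := -11 | iter j=2: | u := -15 | iter i=4: | u := -3 | iter j=0: | u := -7 | iter j=1: | u := -11 | iter j=2: | u := -15 | iter i=5: | u := -3 | iter j=0: | u := -7 | iter j=1: | u := -11 | iter j=2: | u := -15 | iter i=6: | u := -3 | iter j=0: | u := -7 | iter j=1: | u := -11 | iter j=2: | u := -15 | v := 1 | iter i=-2: | v := -1 | iter i=-1: | v := -3 | v := -15 | result 7
price_opt: t := -3 | u := 1 | iter i=1: | u := 1 | u := -3 | u := -7 | u := -11 | iter i=2: | u := -3 | u := -7 | u := -11 | u := -15 | iter i=3: | u := -3 | u := -7 | u := -11 | u := -15 | iter i=4: | u := -3 | u := -7 | u := -11 | u := -15 | iter i=5: | u := -3 | u := -7 | u := -11 | u := -15 | iter i=6: | u := -3 | u := -7 | u := -11 | u := -15 | v := 1 | iter i=-2: | v := -2 | iter i=-1: | v := -5 | v := -15 | result 8
7 vs 8 — the two versions disagree here.
verdict: not equivalent; witness: x=-3, y=-2


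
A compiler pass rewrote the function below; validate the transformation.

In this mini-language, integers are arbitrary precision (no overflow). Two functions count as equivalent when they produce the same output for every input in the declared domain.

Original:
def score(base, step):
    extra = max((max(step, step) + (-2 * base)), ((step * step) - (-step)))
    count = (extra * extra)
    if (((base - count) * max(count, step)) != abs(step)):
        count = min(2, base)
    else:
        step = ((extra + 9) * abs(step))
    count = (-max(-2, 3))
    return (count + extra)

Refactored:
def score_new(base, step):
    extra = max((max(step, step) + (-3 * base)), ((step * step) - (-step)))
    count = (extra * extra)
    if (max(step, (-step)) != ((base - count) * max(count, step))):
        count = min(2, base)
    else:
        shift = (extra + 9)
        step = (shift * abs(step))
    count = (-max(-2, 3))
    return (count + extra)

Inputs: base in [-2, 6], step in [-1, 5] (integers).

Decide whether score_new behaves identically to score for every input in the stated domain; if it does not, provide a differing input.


At base=-2, step=-1: score gives 0, score_new gives 2.
verdict: not equivalent; witness: base=-2, step=-1


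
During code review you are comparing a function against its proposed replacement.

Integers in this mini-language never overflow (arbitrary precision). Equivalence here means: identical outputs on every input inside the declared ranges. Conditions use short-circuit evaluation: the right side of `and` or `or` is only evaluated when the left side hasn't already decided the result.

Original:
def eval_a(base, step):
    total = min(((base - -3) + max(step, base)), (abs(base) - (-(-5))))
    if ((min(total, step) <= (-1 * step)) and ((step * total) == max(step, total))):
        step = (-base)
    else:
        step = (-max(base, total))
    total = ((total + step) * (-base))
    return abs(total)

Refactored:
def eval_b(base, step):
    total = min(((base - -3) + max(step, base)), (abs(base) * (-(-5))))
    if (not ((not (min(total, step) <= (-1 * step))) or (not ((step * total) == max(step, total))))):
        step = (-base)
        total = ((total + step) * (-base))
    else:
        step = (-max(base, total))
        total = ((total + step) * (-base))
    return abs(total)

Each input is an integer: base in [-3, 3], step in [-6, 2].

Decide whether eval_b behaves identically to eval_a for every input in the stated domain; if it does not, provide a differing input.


These are not equivalent — on base=-3, step=0 the outputs split (3 vs 9).
eval_a: total becomes -2; next ((min(total, step) <= (-1 * step)) and ((step * total) == max(step, total))) evaluates to true; next step becomes 3; next total becomes 3; next final value 3
eval_b: total becomes 0; next (not ((not (min(total, step) <= (-1 * step))) or (not ((step * total) == max(step, total))))) evaluates to true; next step becomes 3; next total becomes 9; next final value 9
verdict: not equivalent; witness: base=-3, step=0


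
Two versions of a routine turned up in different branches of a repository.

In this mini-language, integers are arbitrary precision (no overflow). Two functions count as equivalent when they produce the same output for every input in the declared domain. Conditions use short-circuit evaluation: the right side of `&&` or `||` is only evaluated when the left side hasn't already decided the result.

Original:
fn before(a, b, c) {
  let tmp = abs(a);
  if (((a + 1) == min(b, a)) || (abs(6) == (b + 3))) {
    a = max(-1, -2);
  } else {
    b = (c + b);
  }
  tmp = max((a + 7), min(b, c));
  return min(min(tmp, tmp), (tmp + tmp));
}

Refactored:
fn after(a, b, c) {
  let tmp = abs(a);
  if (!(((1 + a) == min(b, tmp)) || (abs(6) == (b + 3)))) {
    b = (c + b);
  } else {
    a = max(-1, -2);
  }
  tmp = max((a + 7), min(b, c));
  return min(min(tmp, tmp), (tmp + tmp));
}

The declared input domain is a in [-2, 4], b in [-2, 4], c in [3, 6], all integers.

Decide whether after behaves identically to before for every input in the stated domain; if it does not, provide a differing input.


These are not equivalent — on a=-2, b=-1, c=3 the outputs split (5 vs 6).
before: tmp becomes 2; next (((a + 1) == min(b, a)) || (abs(6) == (b + 3))) evaluates to false; next b becomes 2; next tmp becomes 5; next final value 5
after: tmp becomes 2; next (!(((1 + a) == min(b, tmp)) || (abs(6) == (b + 3)))) evaluates to false; next a becomes -1; next tmp becomes 6; next final value 6
verdict: not equivalent; witness: a=-2, b=-1, c=3


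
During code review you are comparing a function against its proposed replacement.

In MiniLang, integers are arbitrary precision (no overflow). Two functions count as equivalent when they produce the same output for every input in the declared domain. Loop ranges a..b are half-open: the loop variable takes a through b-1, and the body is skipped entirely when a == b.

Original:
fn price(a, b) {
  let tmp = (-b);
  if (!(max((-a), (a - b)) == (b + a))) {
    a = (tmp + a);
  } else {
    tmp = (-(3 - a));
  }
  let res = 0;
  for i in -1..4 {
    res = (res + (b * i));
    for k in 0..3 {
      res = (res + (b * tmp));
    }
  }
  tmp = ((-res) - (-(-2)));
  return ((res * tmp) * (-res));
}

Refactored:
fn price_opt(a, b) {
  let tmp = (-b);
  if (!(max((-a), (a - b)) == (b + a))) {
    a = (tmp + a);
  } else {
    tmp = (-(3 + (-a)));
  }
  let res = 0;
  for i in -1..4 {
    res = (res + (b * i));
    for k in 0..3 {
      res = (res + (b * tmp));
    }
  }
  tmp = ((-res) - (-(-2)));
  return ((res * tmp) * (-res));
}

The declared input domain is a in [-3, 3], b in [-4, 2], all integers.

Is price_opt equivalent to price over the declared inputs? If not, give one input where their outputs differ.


Differences: arithmetic usage differs — yet all 49 inputs agree.
verdict: equivalent


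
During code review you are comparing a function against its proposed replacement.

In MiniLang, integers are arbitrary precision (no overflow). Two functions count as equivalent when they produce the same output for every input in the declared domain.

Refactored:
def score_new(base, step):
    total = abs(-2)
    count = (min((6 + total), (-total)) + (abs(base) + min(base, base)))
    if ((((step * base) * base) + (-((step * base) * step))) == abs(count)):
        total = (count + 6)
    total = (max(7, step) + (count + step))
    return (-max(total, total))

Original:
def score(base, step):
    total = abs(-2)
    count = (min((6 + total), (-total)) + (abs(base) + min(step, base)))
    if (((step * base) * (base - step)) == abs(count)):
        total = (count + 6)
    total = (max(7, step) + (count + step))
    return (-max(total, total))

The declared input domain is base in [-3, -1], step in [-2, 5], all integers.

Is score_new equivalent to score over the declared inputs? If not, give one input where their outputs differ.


There is a counterexample at base=-1, step=-2: -2 on one side, -3 on the other.
score: total=2, then count=-3, then (((step * base) * (base - step)) == abs(count)) is false, then total=2, then returns -2
score_new: total=2, then count=-2, then ((((step * base) * base) + (-((step * base) * step))) == abs(count)) is true, then total=4, then total=3, then returns -3
verdict: not equivalent; witness: base=-1, step=-2


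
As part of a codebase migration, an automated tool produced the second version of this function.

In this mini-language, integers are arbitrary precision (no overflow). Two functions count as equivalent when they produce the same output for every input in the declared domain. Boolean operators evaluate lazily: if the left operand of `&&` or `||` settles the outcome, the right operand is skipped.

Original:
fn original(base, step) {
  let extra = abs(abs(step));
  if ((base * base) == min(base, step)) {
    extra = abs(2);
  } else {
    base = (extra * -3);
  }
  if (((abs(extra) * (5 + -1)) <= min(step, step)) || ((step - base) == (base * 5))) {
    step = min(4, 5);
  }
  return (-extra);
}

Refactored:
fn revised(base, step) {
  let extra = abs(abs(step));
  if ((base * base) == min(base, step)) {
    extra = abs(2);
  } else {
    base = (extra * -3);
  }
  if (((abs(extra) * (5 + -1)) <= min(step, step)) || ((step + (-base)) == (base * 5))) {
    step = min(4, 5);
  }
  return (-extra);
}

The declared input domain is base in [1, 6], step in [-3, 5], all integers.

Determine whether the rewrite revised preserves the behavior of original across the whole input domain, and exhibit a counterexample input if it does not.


Equivalent — the differences include arithmetic usage differs, yet no declared input distinguishes the two.
Spot check at base=1, step=5 — original: extra becomes 5; next ((base * base) == min(base, step)) evaluates to true; next extra becomes 2; next (((abs(extra) * (5 + -1)) <= min(step, step)) || ((step - base) == (base * 5))) evaluates to false; next final value -2. revised: extra becomes 5; next ((base * base) == min(base, step)) evaluates to true; next extra becomes 2; next (((abs(extra) * (5 + -1)) <= min(step, step)) || ((step + (-base)) == (base * 5))) evaluates to false; next final value -2. Both give -2.
Sweeping the whole domain (54 inputs) finds no disagreement.
verdict: equivalent


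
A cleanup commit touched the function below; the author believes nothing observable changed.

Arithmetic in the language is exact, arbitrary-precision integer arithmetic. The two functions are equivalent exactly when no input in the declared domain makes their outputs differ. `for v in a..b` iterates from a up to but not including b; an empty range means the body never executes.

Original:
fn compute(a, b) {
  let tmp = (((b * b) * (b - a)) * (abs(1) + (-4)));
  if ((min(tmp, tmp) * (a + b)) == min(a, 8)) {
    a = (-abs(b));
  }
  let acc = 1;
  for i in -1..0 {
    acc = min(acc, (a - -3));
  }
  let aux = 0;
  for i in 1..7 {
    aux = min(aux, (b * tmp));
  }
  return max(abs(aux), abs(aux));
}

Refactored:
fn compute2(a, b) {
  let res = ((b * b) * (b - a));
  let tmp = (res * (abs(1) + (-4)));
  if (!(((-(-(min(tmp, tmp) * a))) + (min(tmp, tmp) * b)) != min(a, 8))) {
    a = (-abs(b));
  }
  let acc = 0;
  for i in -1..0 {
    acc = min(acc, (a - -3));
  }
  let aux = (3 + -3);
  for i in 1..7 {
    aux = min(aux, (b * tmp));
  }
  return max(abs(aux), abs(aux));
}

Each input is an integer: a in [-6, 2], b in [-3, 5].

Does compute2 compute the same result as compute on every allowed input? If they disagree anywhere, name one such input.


Equivalent. The edit looks behavioral (`1` became `0`), but over these ranges it never changes the outcome.
An exhaustive pass over the 81 declared inputs shows identical outputs.
As a probe, take a=-2, b=3: compute runs tmp = -135; ((min(tmp, tmp) * (a + b)) == min(a, 8)) -> false; acc = 1; [i=-1]; acc = 1; aux = 0; [i=1]; aux = -405; [i=2]; aux = -405; [i=3]; aux = -405; [i=4]; aux = -405; [i=5]; aux = -405; [i=6]; aux = -405; return 405; compute2 runs res = 45; tmp = -135; (!(((-(-(min(tmp, tmp) * a))) + (min(tmp, tmp) * b)) != min(a, 8))) -> false; acc = 0; [i=-1]; acc = 0; aux = 0; [i=1]; aux = -405; [i=2]; aux = -405; [i=3]; aux = -405; [i=4]; aux = -405; [i=5]; aux = -405; [i=6]; aux = -405; return 405; both end at 405.
verdict: equivalent
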